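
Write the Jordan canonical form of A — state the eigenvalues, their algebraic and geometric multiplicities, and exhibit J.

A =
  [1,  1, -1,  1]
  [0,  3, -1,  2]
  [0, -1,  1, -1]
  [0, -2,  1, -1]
J_3(1) ⊕ J_1(1)

The characteristic polynomial is
  det(x·I − A) = x^4 - 4*x^3 + 6*x^2 - 4*x + 1 = (x - 1)^4

Eigenvalues and multiplicities (the geometric multiplicity of λ is n − rank(A − λI), which equals the number of Jordan blocks for λ):
  λ = 1: algebraic multiplicity = 4, geometric multiplicity = 2

Determining the block sizes for each eigenvalue:
  λ = 1: with am = 4 and gm = 2, the partition is not yet determined (e.g. several partitions of 4 into 2 parts exist). Let N = A − (1)·I. Computing rank(N^1) = 2, rank(N^2) = 1, rank(N^3) = 0; the number of blocks of size ≥ j is rank(N^{j−1}) − rank(N^j), giving [2, 1, 1]. So we have 1 block(s) of size 3, 1 block(s) of size 1 → block sizes [3, 1]

Assembling the blocks gives a Jordan form
J =
  [1, 1, 0, 0]
  [0, 1, 1, 0]
  [0, 0, 1, 0]
  [0, 0, 0, 1]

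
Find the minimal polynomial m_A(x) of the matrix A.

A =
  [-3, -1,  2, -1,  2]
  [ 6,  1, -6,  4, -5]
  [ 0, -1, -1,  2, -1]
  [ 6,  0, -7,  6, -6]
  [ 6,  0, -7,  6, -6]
x^4 + 3*x^3

The characteristic polynomial is χ_A(x) = x^4*(x + 3), so the eigenvalues are known. The minimal polynomial is
  m_A(x) = Π_λ (x − λ)^{k_λ}
where k_λ is the size of the *largest* Jordan block for λ (equivalently, the smallest k with (A − λI)^k v = 0 for every generalised eigenvector v of λ).

  λ = -3: largest Jordan block has size 1, contributing (x + 3)
  λ = 0: largest Jordan block has size 3, contributing (x − 0)^3

So m_A(x) = x^3*(x + 3) = x^4 + 3*x^3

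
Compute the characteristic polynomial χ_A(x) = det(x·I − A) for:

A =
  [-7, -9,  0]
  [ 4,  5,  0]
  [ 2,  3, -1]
x^3 + 3*x^2 + 3*x + 1

Expanding det(x·I − A) (e.g. by cofactor expansion or by noting that A is similar to its Jordan form J, which has the same characteristic polynomial as A) gives
  χ_A(x) = x^3 + 3*x^2 + 3*x + 1
which factors as (x + 1)^3. The eigenvalues (with algebraic multiplicities) are λ = -1 with multiplicity 3.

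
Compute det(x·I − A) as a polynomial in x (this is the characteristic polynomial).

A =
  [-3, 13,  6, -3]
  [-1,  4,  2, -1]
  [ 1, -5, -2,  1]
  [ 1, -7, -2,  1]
x^4

Expanding det(x·I − A) (e.g. by cofactor expansion or by noting that A is similar to its Jordan form J, which has the same characteristic polynomial as A) gives
  χ_A(x) = x^4
which factors as x^4. The eigenvalues (with algebraic multiplicities) are λ = 0 with multiplicity 4.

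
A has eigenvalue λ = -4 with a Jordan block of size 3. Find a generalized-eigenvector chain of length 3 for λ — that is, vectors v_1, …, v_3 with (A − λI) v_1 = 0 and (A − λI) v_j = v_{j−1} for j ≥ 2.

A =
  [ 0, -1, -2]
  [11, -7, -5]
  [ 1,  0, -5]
A Jordan chain for λ = -4 of length 3:
v_1 = (3, 6, 3)ᵀ
v_2 = (4, 11, 1)ᵀ
v_3 = (1, 0, 0)ᵀ

Let N = A − (-4)·I. We want v_3 with N^3 v_3 = 0 but N^2 v_3 ≠ 0; then v_{j-1} := N · v_j for j = 3, …, 2.

Pick v_3 = (1, 0, 0)ᵀ.
Then v_2 = N · v_3 = (4, 11, 1)ᵀ.
Then v_1 = N · v_2 = (3, 6, 3)ᵀ.

Sanity check: (A − (-4)·I) v_1 = (0, 0, 0)ᵀ = 0. ✓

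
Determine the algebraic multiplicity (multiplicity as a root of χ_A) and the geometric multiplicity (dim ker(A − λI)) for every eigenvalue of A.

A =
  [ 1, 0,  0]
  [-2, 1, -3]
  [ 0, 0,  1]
λ = 1: alg = 3, geom = 2

Step 1 — factor the characteristic polynomial to read off the algebraic multiplicities:
  χ_A(x) = (x - 1)^3

Step 2 — compute geometric multiplicities via the rank-nullity identity g(λ) = n − rank(A − λI):
  rank(A − (1)·I) = 1, so dim ker(A − (1)·I) = n − 1 = 2

Summary:
  λ = 1: algebraic multiplicity = 3, geometric multiplicity = 2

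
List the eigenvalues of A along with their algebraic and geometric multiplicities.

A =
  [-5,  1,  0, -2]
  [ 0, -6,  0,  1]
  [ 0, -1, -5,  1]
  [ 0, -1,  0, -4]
λ = -5: alg = 4, geom = 2

Step 1 — factor the characteristic polynomial to read off the algebraic multiplicities:
  χ_A(x) = (x + 5)^4

Step 2 — compute geometric multiplicities via the rank-nullity identity g(λ) = n − rank(A − λI):
  rank(A − (-5)·I) = 2, so dim ker(A − (-5)·I) = n − 2 = 2

Summary:
  λ = -5: algebraic multiplicity = 4, geometric multiplicity = 2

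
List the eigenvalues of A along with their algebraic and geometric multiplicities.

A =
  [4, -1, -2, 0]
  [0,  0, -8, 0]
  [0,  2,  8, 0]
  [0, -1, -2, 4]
λ = 4: alg = 4, geom = 3

Step 1 — factor the characteristic polynomial to read off the algebraic multiplicities:
  χ_A(x) = (x - 4)^4

Step 2 — compute geometric multiplicities via the rank-nullity identity g(λ) = n − rank(A − λI):
  rank(A − (4)·I) = 1, so dim ker(A − (4)·I) = n − 1 = 3

Summary:
  λ = 4: algebraic multiplicity = 4, geometric multiplicity = 3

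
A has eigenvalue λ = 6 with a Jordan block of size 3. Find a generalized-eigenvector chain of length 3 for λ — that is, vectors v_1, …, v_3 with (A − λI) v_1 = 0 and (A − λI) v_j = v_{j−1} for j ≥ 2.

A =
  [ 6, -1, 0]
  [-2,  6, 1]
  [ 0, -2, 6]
A Jordan chain for λ = 6 of length 3:
v_1 = (2, 0, 4)ᵀ
v_2 = (0, -2, 0)ᵀ
v_3 = (1, 0, 0)ᵀ

Let N = A − (6)·I. We want v_3 with N^3 v_3 = 0 but N^2 v_3 ≠ 0; then v_{j-1} := N · v_j for j = 3, …, 2.

Pick v_3 = (1, 0, 0)ᵀ.
Then v_2 = N · v_3 = (0, -2, 0)ᵀ.
Then v_1 = N · v_2 = (2, 0, 4)ᵀ.

Sanity check: (A − (6)·I) v_1 = (0, 0, 0)ᵀ = 0. ✓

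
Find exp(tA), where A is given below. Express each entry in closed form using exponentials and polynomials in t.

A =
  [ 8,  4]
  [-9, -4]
e^{tA} =
  [6*t*exp(2*t) + exp(2*t), 4*t*exp(2*t)]
  [-9*t*exp(2*t), -6*t*exp(2*t) + exp(2*t)]

Strategy: write A = P · J · P⁻¹ where J is a Jordan canonical form, so e^{tA} = P · e^{tJ} · P⁻¹, and e^{tJ} can be computed block-by-block.

A has Jordan form
J =
  [2, 1]
  [0, 2]
(up to reordering of blocks).

Per-block formulas:
  For a 2×2 Jordan block J_2(2): exp(t · J_2(2)) = e^(2t)·(I + t·N), where N is the 2×2 nilpotent shift.

After assembling e^{tJ} and conjugating by P, we get:

e^{tA} =
  [6*t*exp(2*t) + exp(2*t), 4*t*exp(2*t)]
  [-9*t*exp(2*t), -6*t*exp(2*t) + exp(2*t)]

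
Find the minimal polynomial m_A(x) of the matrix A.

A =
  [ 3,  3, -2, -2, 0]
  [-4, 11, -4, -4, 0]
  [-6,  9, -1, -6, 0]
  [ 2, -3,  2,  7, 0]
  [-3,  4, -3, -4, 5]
x^2 - 10*x + 25

The characteristic polynomial is χ_A(x) = (x - 5)^5, so the eigenvalues are known. The minimal polynomial is
  m_A(x) = Π_λ (x − λ)^{k_λ}
where k_λ is the size of the *largest* Jordan block for λ (equivalently, the smallest k with (A − λI)^k v = 0 for every generalised eigenvector v of λ).

  λ = 5: largest Jordan block has size 2, contributing (x − 5)^2

So m_A(x) = (x - 5)^2 = x^2 - 10*x + 25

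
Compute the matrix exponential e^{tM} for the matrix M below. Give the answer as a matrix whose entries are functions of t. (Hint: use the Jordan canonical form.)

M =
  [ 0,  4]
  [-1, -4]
e^{tM} =
  [2*t*exp(-2*t) + exp(-2*t), 4*t*exp(-2*t)]
  [-t*exp(-2*t), -2*t*exp(-2*t) + exp(-2*t)]

Strategy: write M = P · J · P⁻¹ where J is a Jordan canonical form, so e^{tM} = P · e^{tJ} · P⁻¹, and e^{tJ} can be computed block-by-block.

M has Jordan form
J =
  [-2,  1]
  [ 0, -2]
(up to reordering of blocks).

Per-block formulas:
  For a 2×2 Jordan block J_2(-2): exp(t · J_2(-2)) = e^(-2t)·(I + t·N), where N is the 2×2 nilpotent shift.

After assembling e^{tJ} and conjugating by P, we get:

e^{tM} =
  [2*t*exp(-2*t) + exp(-2*t), 4*t*exp(-2*t)]
  [-t*exp(-2*t), -2*t*exp(-2*t) + exp(-2*t)]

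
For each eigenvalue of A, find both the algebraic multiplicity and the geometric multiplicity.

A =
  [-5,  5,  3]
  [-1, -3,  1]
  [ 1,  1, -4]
λ = -4: alg = 3, geom = 1

Step 1 — factor the characteristic polynomial to read off the algebraic multiplicities:
  χ_A(x) = (x + 4)^3

Step 2 — compute geometric multiplicities via the rank-nullity identity g(λ) = n − rank(A − λI):
  rank(A − (-4)·I) = 2, so dim ker(A − (-4)·I) = n − 2 = 1

Summary:
  λ = -4: algebraic multiplicity = 3, geometric multiplicity = 1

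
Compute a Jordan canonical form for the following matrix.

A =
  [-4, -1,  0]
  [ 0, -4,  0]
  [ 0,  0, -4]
J_2(-4) ⊕ J_1(-4)

The characteristic polynomial is
  det(x·I − A) = x^3 + 12*x^2 + 48*x + 64 = (x + 4)^3

Eigenvalues and multiplicities (the geometric multiplicity of λ is n − rank(A − λI), which equals the number of Jordan blocks for λ):
  λ = -4: algebraic multiplicity = 3, geometric multiplicity = 2

Determining the block sizes for each eigenvalue:
  λ = -4: 2 blocks summing to 3 forces exactly one block of size 2 and the rest size 1 → block sizes [2, 1]

Assembling the blocks gives a Jordan form
J =
  [-4,  1,  0]
  [ 0, -4,  0]
  [ 0,  0, -4]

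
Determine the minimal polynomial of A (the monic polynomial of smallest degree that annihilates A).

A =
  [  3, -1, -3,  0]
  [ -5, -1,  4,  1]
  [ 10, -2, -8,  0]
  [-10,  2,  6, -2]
x^3 + 6*x^2 + 12*x + 8

The characteristic polynomial is χ_A(x) = (x + 2)^4, so the eigenvalues are known. The minimal polynomial is
  m_A(x) = Π_λ (x − λ)^{k_λ}
where k_λ is the size of the *largest* Jordan block for λ (equivalently, the smallest k with (A − λI)^k v = 0 for every generalised eigenvector v of λ).

  λ = -2: largest Jordan block has size 3, contributing (x + 2)^3

So m_A(x) = (x + 2)^3 = x^3 + 6*x^2 + 12*x + 8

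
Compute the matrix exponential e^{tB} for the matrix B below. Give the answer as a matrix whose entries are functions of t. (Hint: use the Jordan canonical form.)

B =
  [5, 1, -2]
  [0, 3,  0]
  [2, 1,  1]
e^{tB} =
  [2*t*exp(3*t) + exp(3*t), t*exp(3*t), -2*t*exp(3*t)]
  [0, exp(3*t), 0]
  [2*t*exp(3*t), t*exp(3*t), -2*t*exp(3*t) + exp(3*t)]

Strategy: write B = P · J · P⁻¹ where J is a Jordan canonical form, so e^{tB} = P · e^{tJ} · P⁻¹, and e^{tJ} can be computed block-by-block.

B has Jordan form
J =
  [3, 1, 0]
  [0, 3, 0]
  [0, 0, 3]
(up to reordering of blocks).

Per-block formulas:
  For a 1×1 block at λ = 3: exp(t · [3]) = [e^(3t)].
  For a 2×2 Jordan block J_2(3): exp(t · J_2(3)) = e^(3t)·(I + t·N), where N is the 2×2 nilpotent shift.

After assembling e^{tJ} and conjugating by P, we get:

e^{tB} =
  [2*t*exp(3*t) + exp(3*t), t*exp(3*t), -2*t*exp(3*t)]
  [0, exp(3*t), 0]
  [2*t*exp(3*t), t*exp(3*t), -2*t*exp(3*t) + exp(3*t)]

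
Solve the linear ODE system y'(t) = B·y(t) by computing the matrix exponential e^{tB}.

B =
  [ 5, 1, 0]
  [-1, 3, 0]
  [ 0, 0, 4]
e^{tB} =
  [t*exp(4*t) + exp(4*t), t*exp(4*t), 0]
  [-t*exp(4*t), -t*exp(4*t) + exp(4*t), 0]
  [0, 0, exp(4*t)]

Strategy: write B = P · J · P⁻¹ where J is a Jordan canonical form, so e^{tB} = P · e^{tJ} · P⁻¹, and e^{tJ} can be computed block-by-block.

B has Jordan form
J =
  [4, 1, 0]
  [0, 4, 0]
  [0, 0, 4]
(up to reordering of blocks).

Per-block formulas:
  For a 1×1 block at λ = 4: exp(t · [4]) = [e^(4t)].
  For a 2×2 Jordan block J_2(4): exp(t · J_2(4)) = e^(4t)·(I + t·N), where N is the 2×2 nilpotent shift.

After assembling e^{tJ} and conjugating by P, we get:

e^{tB} =
  [t*exp(4*t) + exp(4*t), t*exp(4*t), 0]
  [-t*exp(4*t), -t*exp(4*t) + exp(4*t), 0]
  [0, 0, exp(4*t)]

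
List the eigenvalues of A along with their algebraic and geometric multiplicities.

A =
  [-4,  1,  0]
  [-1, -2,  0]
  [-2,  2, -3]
λ = -3: alg = 3, geom = 2

Step 1 — factor the characteristic polynomial to read off the algebraic multiplicities:
  χ_A(x) = (x + 3)^3

Step 2 — compute geometric multiplicities via the rank-nullity identity g(λ) = n − rank(A − λI):
  rank(A − (-3)·I) = 1, so dim ker(A − (-3)·I) = n − 1 = 2

Summary:
  λ = -3: algebraic multiplicity = 3, geometric multiplicity = 2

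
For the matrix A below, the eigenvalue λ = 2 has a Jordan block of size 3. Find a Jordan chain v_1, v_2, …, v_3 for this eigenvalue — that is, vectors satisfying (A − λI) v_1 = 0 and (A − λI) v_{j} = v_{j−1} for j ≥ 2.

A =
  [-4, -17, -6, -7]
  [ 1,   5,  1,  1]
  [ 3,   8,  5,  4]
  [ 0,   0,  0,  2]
A Jordan chain for λ = 2 of length 3:
v_1 = (1, 0, -1, 0)ᵀ
v_2 = (-6, 1, 3, 0)ᵀ
v_3 = (1, 0, 0, 0)ᵀ

Let N = A − (2)·I. We want v_3 with N^3 v_3 = 0 but N^2 v_3 ≠ 0; then v_{j-1} := N · v_j for j = 3, …, 2.

Pick v_3 = (1, 0, 0, 0)ᵀ.
Then v_2 = N · v_3 = (-6, 1, 3, 0)ᵀ.
Then v_1 = N · v_2 = (1, 0, -1, 0)ᵀ.

Sanity check: (A − (2)·I) v_1 = (0, 0, 0, 0)ᵀ = 0. ✓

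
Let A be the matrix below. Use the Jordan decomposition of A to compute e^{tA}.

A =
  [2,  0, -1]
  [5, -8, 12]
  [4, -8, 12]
e^{tA} =
  [-2*t^2*exp(2*t) + exp(2*t), 4*t^2*exp(2*t), -5*t^2*exp(2*t) - t*exp(2*t)]
  [-t^2*exp(2*t) + 5*t*exp(2*t), 2*t^2*exp(2*t) - 10*t*exp(2*t) + exp(2*t), -5*t^2*exp(2*t)/2 + 12*t*exp(2*t)]
  [4*t*exp(2*t), -8*t*exp(2*t), 10*t*exp(2*t) + exp(2*t)]

Strategy: write A = P · J · P⁻¹ where J is a Jordan canonical form, so e^{tA} = P · e^{tJ} · P⁻¹, and e^{tJ} can be computed block-by-block.

A has Jordan form
J =
  [2, 1, 0]
  [0, 2, 1]
  [0, 0, 2]
(up to reordering of blocks).

Per-block formulas:
  For a 3×3 Jordan block J_3(2): exp(t · J_3(2)) = e^(2t)·(I + t·N + (t^2/2)·N^2), where N is the 3×3 nilpotent shift.

After assembling e^{tJ} and conjugating by P, we get:

e^{tA} =
  [-2*t^2*exp(2*t) + exp(2*t), 4*t^2*exp(2*t), -5*t^2*exp(2*t) - t*exp(2*t)]
  [-t^2*exp(2*t) + 5*t*exp(2*t), 2*t^2*exp(2*t) - 10*t*exp(2*t) + exp(2*t), -5*t^2*exp(2*t)/2 + 12*t*exp(2*t)]
  [4*t*exp(2*t), -8*t*exp(2*t), 10*t*exp(2*t) + exp(2*t)]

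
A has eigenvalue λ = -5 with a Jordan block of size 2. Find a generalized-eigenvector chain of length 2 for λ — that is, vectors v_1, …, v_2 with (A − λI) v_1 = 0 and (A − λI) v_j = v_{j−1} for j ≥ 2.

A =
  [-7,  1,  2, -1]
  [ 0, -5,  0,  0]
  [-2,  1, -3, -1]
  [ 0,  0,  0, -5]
A Jordan chain for λ = -5 of length 2:
v_1 = (-2, 0, -2, 0)ᵀ
v_2 = (1, 0, 0, 0)ᵀ

Let N = A − (-5)·I. We want v_2 with N^2 v_2 = 0 but N^1 v_2 ≠ 0; then v_{j-1} := N · v_j for j = 2, …, 2.

Pick v_2 = (1, 0, 0, 0)ᵀ.
Then v_1 = N · v_2 = (-2, 0, -2, 0)ᵀ.

Sanity check: (A − (-5)·I) v_1 = (0, 0, 0, 0)ᵀ = 0. ✓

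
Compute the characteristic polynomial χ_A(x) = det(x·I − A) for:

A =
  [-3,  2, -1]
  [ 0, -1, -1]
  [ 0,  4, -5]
x^3 + 9*x^2 + 27*x + 27

Expanding det(x·I − A) (e.g. by cofactor expansion or by noting that A is similar to its Jordan form J, which has the same characteristic polynomial as A) gives
  χ_A(x) = x^3 + 9*x^2 + 27*x + 27
which factors as (x + 3)^3. The eigenvalues (with algebraic multiplicities) are λ = -3 with multiplicity 3.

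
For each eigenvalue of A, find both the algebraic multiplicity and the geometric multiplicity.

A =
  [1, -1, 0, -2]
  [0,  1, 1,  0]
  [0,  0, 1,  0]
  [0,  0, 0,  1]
λ = 1: alg = 4, geom = 2

Step 1 — factor the characteristic polynomial to read off the algebraic multiplicities:
  χ_A(x) = (x - 1)^4

Step 2 — compute geometric multiplicities via the rank-nullity identity g(λ) = n − rank(A − λI):
  rank(A − (1)·I) = 2, so dim ker(A − (1)·I) = n − 2 = 2

Summary:
  λ = 1: algebraic multiplicity = 4, geometric multiplicity = 2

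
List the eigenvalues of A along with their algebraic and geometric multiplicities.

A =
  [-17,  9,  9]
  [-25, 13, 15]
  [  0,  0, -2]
λ = -2: alg = 3, geom = 2

Step 1 — factor the characteristic polynomial to read off the algebraic multiplicities:
  χ_A(x) = (x + 2)^3

Step 2 — compute geometric multiplicities via the rank-nullity identity g(λ) = n − rank(A − λI):
  rank(A − (-2)·I) = 1, so dim ker(A − (-2)·I) = n − 1 = 2

Summary:
  λ = -2: algebraic multiplicity = 3, geometric multiplicity = 2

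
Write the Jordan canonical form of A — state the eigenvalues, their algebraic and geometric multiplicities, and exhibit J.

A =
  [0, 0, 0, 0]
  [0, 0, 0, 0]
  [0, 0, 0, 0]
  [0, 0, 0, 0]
J_1(0) ⊕ J_1(0) ⊕ J_1(0) ⊕ J_1(0)

The characteristic polynomial is
  det(x·I − A) = x^4

Eigenvalues and multiplicities (the geometric multiplicity of λ is n − rank(A − λI), which equals the number of Jordan blocks for λ):
  λ = 0: algebraic multiplicity = 4, geometric multiplicity = 4

Determining the block sizes for each eigenvalue:
  λ = 0: gm = am = 4, so every block has size 1 → block sizes [1, 1, 1, 1]

Assembling the blocks gives a Jordan form
J =
  [0, 0, 0, 0]
  [0, 0, 0, 0]
  [0, 0, 0, 0]
  [0, 0, 0, 0]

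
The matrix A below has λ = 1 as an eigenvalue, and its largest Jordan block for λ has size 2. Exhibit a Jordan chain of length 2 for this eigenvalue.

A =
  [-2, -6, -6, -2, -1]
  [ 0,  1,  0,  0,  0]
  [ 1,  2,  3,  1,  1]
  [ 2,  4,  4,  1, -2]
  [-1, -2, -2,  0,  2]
A Jordan chain for λ = 1 of length 2:
v_1 = (-3, 0, 1, 2, -1)ᵀ
v_2 = (1, 0, 0, 0, 0)ᵀ

Let N = A − (1)·I. We want v_2 with N^2 v_2 = 0 but N^1 v_2 ≠ 0; then v_{j-1} := N · v_j for j = 2, …, 2.

Pick v_2 = (1, 0, 0, 0, 0)ᵀ.
Then v_1 = N · v_2 = (-3, 0, 1, 2, -1)ᵀ.

Sanity check: (A − (1)·I) v_1 = (0, 0, 0, 0, 0)ᵀ = 0. ✓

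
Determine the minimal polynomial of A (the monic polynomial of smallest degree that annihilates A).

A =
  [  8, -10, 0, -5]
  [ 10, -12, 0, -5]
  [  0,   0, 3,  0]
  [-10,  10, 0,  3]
x^2 - x - 6

The characteristic polynomial is χ_A(x) = (x - 3)^2*(x + 2)^2, so the eigenvalues are known. The minimal polynomial is
  m_A(x) = Π_λ (x − λ)^{k_λ}
where k_λ is the size of the *largest* Jordan block for λ (equivalently, the smallest k with (A − λI)^k v = 0 for every generalised eigenvector v of λ).

  λ = -2: largest Jordan block has size 1, contributing (x + 2)
  λ = 3: largest Jordan block has size 1, contributing (x − 3)

So m_A(x) = (x - 3)*(x + 2) = x^2 - x - 6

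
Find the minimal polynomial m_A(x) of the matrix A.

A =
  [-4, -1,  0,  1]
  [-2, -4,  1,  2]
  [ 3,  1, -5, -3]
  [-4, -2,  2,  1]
x^3 + 9*x^2 + 27*x + 27

The characteristic polynomial is χ_A(x) = (x + 3)^4, so the eigenvalues are known. The minimal polynomial is
  m_A(x) = Π_λ (x − λ)^{k_λ}
where k_λ is the size of the *largest* Jordan block for λ (equivalently, the smallest k with (A − λI)^k v = 0 for every generalised eigenvector v of λ).

  λ = -3: largest Jordan block has size 3, contributing (x + 3)^3

So m_A(x) = (x + 3)^3 = x^3 + 9*x^2 + 27*x + 27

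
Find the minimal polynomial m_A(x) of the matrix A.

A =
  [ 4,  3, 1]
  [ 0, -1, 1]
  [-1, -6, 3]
x^3 - 6*x^2 + 12*x - 8

The characteristic polynomial is χ_A(x) = (x - 2)^3, so the eigenvalues are known. The minimal polynomial is
  m_A(x) = Π_λ (x − λ)^{k_λ}
where k_λ is the size of the *largest* Jordan block for λ (equivalently, the smallest k with (A − λI)^k v = 0 for every generalised eigenvector v of λ).

  λ = 2: largest Jordan block has size 3, contributing (x − 2)^3

So m_A(x) = (x - 2)^3 = x^3 - 6*x^2 + 12*x - 8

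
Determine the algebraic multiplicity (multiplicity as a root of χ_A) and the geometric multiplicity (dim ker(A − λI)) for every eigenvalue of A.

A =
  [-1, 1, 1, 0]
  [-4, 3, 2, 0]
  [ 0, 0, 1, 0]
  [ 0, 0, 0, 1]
λ = 1: alg = 4, geom = 3

Step 1 — factor the characteristic polynomial to read off the algebraic multiplicities:
  χ_A(x) = (x - 1)^4

Step 2 — compute geometric multiplicities via the rank-nullity identity g(λ) = n − rank(A − λI):
  rank(A − (1)·I) = 1, so dim ker(A − (1)·I) = n − 1 = 3

Summary:
  λ = 1: algebraic multiplicity = 4, geometric multiplicity = 3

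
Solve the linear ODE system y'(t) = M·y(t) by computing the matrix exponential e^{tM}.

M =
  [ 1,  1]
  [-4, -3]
e^{tM} =
  [2*t*exp(-t) + exp(-t), t*exp(-t)]
  [-4*t*exp(-t), -2*t*exp(-t) + exp(-t)]

Strategy: write M = P · J · P⁻¹ where J is a Jordan canonical form, so e^{tM} = P · e^{tJ} · P⁻¹, and e^{tJ} can be computed block-by-block.

M has Jordan form
J =
  [-1,  1]
  [ 0, -1]
(up to reordering of blocks).

Per-block formulas:
  For a 2×2 Jordan block J_2(-1): exp(t · J_2(-1)) = e^(-1t)·(I + t·N), where N is the 2×2 nilpotent shift.

After assembling e^{tJ} and conjugating by P, we get:

e^{tM} =
  [2*t*exp(-t) + exp(-t), t*exp(-t)]
  [-4*t*exp(-t), -2*t*exp(-t) + exp(-t)]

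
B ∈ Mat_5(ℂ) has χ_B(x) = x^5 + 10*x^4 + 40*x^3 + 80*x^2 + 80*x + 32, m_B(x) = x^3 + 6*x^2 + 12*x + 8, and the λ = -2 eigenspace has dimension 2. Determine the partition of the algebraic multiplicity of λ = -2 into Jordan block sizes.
Block sizes for λ = -2: [3, 2]

Step 1 — from the characteristic polynomial, algebraic multiplicity of λ = -2 is 5. From dim ker(B − (-2)·I) = 2, there are exactly 2 Jordan blocks for λ = -2.
Step 2 — from the minimal polynomial, the factor (x + 2)^3 tells us the largest block for λ = -2 has size 3.
Step 3 — with total size 5, 2 blocks, and largest block 3, the block sizes (in nonincreasing order) are [3, 2].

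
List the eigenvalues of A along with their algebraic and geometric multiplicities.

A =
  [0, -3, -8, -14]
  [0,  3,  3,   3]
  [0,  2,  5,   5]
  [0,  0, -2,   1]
λ = 0: alg = 1, geom = 1; λ = 3: alg = 3, geom = 1

Step 1 — factor the characteristic polynomial to read off the algebraic multiplicities:
  χ_A(x) = x*(x - 3)^3

Step 2 — compute geometric multiplicities via the rank-nullity identity g(λ) = n − rank(A − λI):
  rank(A − (0)·I) = 3, so dim ker(A − (0)·I) = n − 3 = 1
  rank(A − (3)·I) = 3, so dim ker(A − (3)·I) = n − 3 = 1

Summary:
  λ = 0: algebraic multiplicity = 1, geometric multiplicity = 1
  λ = 3: algebraic multiplicity = 3, geometric multiplicity = 1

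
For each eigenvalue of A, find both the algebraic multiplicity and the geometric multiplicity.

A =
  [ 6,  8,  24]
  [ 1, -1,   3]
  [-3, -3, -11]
λ = -2: alg = 3, geom = 2

Step 1 — factor the characteristic polynomial to read off the algebraic multiplicities:
  χ_A(x) = (x + 2)^3

Step 2 — compute geometric multiplicities via the rank-nullity identity g(λ) = n − rank(A − λI):
  rank(A − (-2)·I) = 1, so dim ker(A − (-2)·I) = n − 1 = 2

Summary:
  λ = -2: algebraic multiplicity = 3, geometric multiplicity = 2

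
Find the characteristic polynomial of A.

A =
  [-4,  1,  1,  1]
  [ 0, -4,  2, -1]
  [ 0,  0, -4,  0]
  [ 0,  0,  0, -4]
x^4 + 16*x^3 + 96*x^2 + 256*x + 256

Expanding det(x·I − A) (e.g. by cofactor expansion or by noting that A is similar to its Jordan form J, which has the same characteristic polynomial as A) gives
  χ_A(x) = x^4 + 16*x^3 + 96*x^2 + 256*x + 256
which factors as (x + 4)^4. The eigenvalues (with algebraic multiplicities) are λ = -4 with multiplicity 4.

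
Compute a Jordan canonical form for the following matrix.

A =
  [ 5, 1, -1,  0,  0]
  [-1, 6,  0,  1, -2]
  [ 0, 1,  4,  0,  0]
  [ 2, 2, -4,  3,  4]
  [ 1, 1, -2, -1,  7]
J_3(5) ⊕ J_1(5) ⊕ J_1(5)

The characteristic polynomial is
  det(x·I − A) = x^5 - 25*x^4 + 250*x^3 - 1250*x^2 + 3125*x - 3125 = (x - 5)^5

Eigenvalues and multiplicities (the geometric multiplicity of λ is n − rank(A − λI), which equals the number of Jordan blocks for λ):
  λ = 5: algebraic multiplicity = 5, geometric multiplicity = 3

Determining the block sizes for each eigenvalue:
  λ = 5: with am = 5 and gm = 3, the partition is not yet determined (e.g. several partitions of 5 into 3 parts exist). Let N = A − (5)·I. Computing rank(N^1) = 2, rank(N^2) = 1, rank(N^3) = 0; the number of blocks of size ≥ j is rank(N^{j−1}) − rank(N^j), giving [3, 1, 1]. So we have 1 block(s) of size 3, 2 block(s) of size 1 → block sizes [3, 1, 1]

Assembling the blocks gives a Jordan form
J =
  [5, 1, 0, 0, 0]
  [0, 5, 1, 0, 0]
  [0, 0, 5, 0, 0]
  [0, 0, 0, 5, 0]
  [0, 0, 0, 0, 5]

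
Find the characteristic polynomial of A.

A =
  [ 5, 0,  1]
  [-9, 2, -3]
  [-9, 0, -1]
x^3 - 6*x^2 + 12*x - 8

Expanding det(x·I − A) (e.g. by cofactor expansion or by noting that A is similar to its Jordan form J, which has the same characteristic polynomial as A) gives
  χ_A(x) = x^3 - 6*x^2 + 12*x - 8
which factors as (x - 2)^3. The eigenvalues (with algebraic multiplicities) are λ = 2 with multiplicity 3.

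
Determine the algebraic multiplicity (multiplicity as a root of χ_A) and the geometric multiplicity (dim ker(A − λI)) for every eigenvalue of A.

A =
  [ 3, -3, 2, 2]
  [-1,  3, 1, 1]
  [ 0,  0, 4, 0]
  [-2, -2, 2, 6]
λ = 4: alg = 4, geom = 2

Step 1 — factor the characteristic polynomial to read off the algebraic multiplicities:
  χ_A(x) = (x - 4)^4

Step 2 — compute geometric multiplicities via the rank-nullity identity g(λ) = n − rank(A − λI):
  rank(A − (4)·I) = 2, so dim ker(A − (4)·I) = n − 2 = 2

Summary:
  λ = 4: algebraic multiplicity = 4, geometric multiplicity = 2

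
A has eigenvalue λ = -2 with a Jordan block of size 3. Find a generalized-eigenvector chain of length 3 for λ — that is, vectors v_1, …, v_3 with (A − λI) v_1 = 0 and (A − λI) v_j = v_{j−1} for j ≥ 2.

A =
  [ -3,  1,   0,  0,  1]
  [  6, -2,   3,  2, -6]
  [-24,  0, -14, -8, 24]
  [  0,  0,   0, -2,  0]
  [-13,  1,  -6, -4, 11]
A Jordan chain for λ = -2 of length 3:
v_1 = (-6, 0, 0, 0, -6)ᵀ
v_2 = (-1, 6, -24, 0, -13)ᵀ
v_3 = (1, 0, 0, 0, 0)ᵀ

Let N = A − (-2)·I. We want v_3 with N^3 v_3 = 0 but N^2 v_3 ≠ 0; then v_{j-1} := N · v_j for j = 3, …, 2.

Pick v_3 = (1, 0, 0, 0, 0)ᵀ.
Then v_2 = N · v_3 = (-1, 6, -24, 0, -13)ᵀ.
Then v_1 = N · v_2 = (-6, 0, 0, 0, -6)ᵀ.

Sanity check: (A − (-2)·I) v_1 = (0, 0, 0, 0, 0)ᵀ = 0. ✓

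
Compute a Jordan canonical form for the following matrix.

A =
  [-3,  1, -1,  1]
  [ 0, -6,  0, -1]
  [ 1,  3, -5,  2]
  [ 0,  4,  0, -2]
J_2(-4) ⊕ J_2(-4)

The characteristic polynomial is
  det(x·I − A) = x^4 + 16*x^3 + 96*x^2 + 256*x + 256 = (x + 4)^4

Eigenvalues and multiplicities (the geometric multiplicity of λ is n − rank(A − λI), which equals the number of Jordan blocks for λ):
  λ = -4: algebraic multiplicity = 4, geometric multiplicity = 2

Determining the block sizes for each eigenvalue:
  λ = -4: with am = 4 and gm = 2, the partition is not yet determined (e.g. several partitions of 4 into 2 parts exist). Let N = A − (-4)·I. Computing rank(N^1) = 2, rank(N^2) = 0; the number of blocks of size ≥ j is rank(N^{j−1}) − rank(N^j), giving [2, 2]. So we have 2 block(s) of size 2 → block sizes [2, 2]

Assembling the blocks gives a Jordan form
J =
  [-4,  1,  0,  0]
  [ 0, -4,  0,  0]
  [ 0,  0, -4,  1]
  [ 0,  0,  0, -4]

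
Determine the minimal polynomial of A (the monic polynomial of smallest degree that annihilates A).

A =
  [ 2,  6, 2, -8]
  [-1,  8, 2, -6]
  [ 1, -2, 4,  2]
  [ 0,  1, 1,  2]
x^2 - 8*x + 16

The characteristic polynomial is χ_A(x) = (x - 4)^4, so the eigenvalues are known. The minimal polynomial is
  m_A(x) = Π_λ (x − λ)^{k_λ}
where k_λ is the size of the *largest* Jordan block for λ (equivalently, the smallest k with (A − λI)^k v = 0 for every generalised eigenvector v of λ).

  λ = 4: largest Jordan block has size 2, contributing (x − 4)^2

So m_A(x) = (x - 4)^2 = x^2 - 8*x + 16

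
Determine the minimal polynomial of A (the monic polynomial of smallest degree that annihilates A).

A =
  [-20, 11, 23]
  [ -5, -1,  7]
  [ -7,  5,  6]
x^3 + 15*x^2 + 75*x + 125

The characteristic polynomial is χ_A(x) = (x + 5)^3, so the eigenvalues are known. The minimal polynomial is
  m_A(x) = Π_λ (x − λ)^{k_λ}
where k_λ is the size of the *largest* Jordan block for λ (equivalently, the smallest k with (A − λI)^k v = 0 for every generalised eigenvector v of λ).

  λ = -5: largest Jordan block has size 3, contributing (x + 5)^3

So m_A(x) = (x + 5)^3 = x^3 + 15*x^2 + 75*x + 125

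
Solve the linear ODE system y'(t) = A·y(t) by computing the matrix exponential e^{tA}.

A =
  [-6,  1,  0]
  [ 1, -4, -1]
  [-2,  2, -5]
e^{tA} =
  [t^2*exp(-5*t) - t*exp(-5*t) + exp(-5*t), t*exp(-5*t), -t^2*exp(-5*t)/2]
  [t^2*exp(-5*t) + t*exp(-5*t), t*exp(-5*t) + exp(-5*t), -t^2*exp(-5*t)/2 - t*exp(-5*t)]
  [2*t^2*exp(-5*t) - 2*t*exp(-5*t), 2*t*exp(-5*t), -t^2*exp(-5*t) + exp(-5*t)]

Strategy: write A = P · J · P⁻¹ where J is a Jordan canonical form, so e^{tA} = P · e^{tJ} · P⁻¹, and e^{tJ} can be computed block-by-block.

A has Jordan form
J =
  [-5,  1,  0]
  [ 0, -5,  1]
  [ 0,  0, -5]
(up to reordering of blocks).

Per-block formulas:
  For a 3×3 Jordan block J_3(-5): exp(t · J_3(-5)) = e^(-5t)·(I + t·N + (t^2/2)·N^2), where N is the 3×3 nilpotent shift.

After assembling e^{tJ} and conjugating by P, we get:

e^{tA} =
  [t^2*exp(-5*t) - t*exp(-5*t) + exp(-5*t), t*exp(-5*t), -t^2*exp(-5*t)/2]
  [t^2*exp(-5*t) + t*exp(-5*t), t*exp(-5*t) + exp(-5*t), -t^2*exp(-5*t)/2 - t*exp(-5*t)]
  [2*t^2*exp(-5*t) - 2*t*exp(-5*t), 2*t*exp(-5*t), -t^2*exp(-5*t) + exp(-5*t)]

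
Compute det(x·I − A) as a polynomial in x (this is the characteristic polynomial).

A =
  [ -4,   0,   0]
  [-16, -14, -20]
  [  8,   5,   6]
x^3 + 12*x^2 + 48*x + 64

Expanding det(x·I − A) (e.g. by cofactor expansion or by noting that A is similar to its Jordan form J, which has the same characteristic polynomial as A) gives
  χ_A(x) = x^3 + 12*x^2 + 48*x + 64
which factors as (x + 4)^3. The eigenvalues (with algebraic multiplicities) are λ = -4 with multiplicity 3.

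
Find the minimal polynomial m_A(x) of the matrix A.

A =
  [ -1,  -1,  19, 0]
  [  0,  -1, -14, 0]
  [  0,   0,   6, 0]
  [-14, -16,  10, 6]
x^3 - 4*x^2 - 11*x - 6

The characteristic polynomial is χ_A(x) = (x - 6)^2*(x + 1)^2, so the eigenvalues are known. The minimal polynomial is
  m_A(x) = Π_λ (x − λ)^{k_λ}
where k_λ is the size of the *largest* Jordan block for λ (equivalently, the smallest k with (A − λI)^k v = 0 for every generalised eigenvector v of λ).

  λ = -1: largest Jordan block has size 2, contributing (x + 1)^2
  λ = 6: largest Jordan block has size 1, contributing (x − 6)

So m_A(x) = (x - 6)*(x + 1)^2 = x^3 - 4*x^2 - 11*x - 6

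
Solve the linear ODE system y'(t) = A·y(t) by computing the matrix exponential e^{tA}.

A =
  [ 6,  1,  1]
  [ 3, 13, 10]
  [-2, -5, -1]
e^{tA} =
  [t^2*exp(6*t)/2 + exp(6*t), t^2*exp(6*t) + t*exp(6*t), 3*t^2*exp(6*t)/2 + t*exp(6*t)]
  [t^2*exp(6*t)/2 + 3*t*exp(6*t), t^2*exp(6*t) + 7*t*exp(6*t) + exp(6*t), 3*t^2*exp(6*t)/2 + 10*t*exp(6*t)]
  [-t^2*exp(6*t)/2 - 2*t*exp(6*t), -t^2*exp(6*t) - 5*t*exp(6*t), -3*t^2*exp(6*t)/2 - 7*t*exp(6*t) + exp(6*t)]

Strategy: write A = P · J · P⁻¹ where J is a Jordan canonical form, so e^{tA} = P · e^{tJ} · P⁻¹, and e^{tJ} can be computed block-by-block.

A has Jordan form
J =
  [6, 1, 0]
  [0, 6, 1]
  [0, 0, 6]
(up to reordering of blocks).

Per-block formulas:
  For a 3×3 Jordan block J_3(6): exp(t · J_3(6)) = e^(6t)·(I + t·N + (t^2/2)·N^2), where N is the 3×3 nilpotent shift.

After assembling e^{tJ} and conjugating by P, we get:

e^{tA} =
  [t^2*exp(6*t)/2 + exp(6*t), t^2*exp(6*t) + t*exp(6*t), 3*t^2*exp(6*t)/2 + t*exp(6*t)]
  [t^2*exp(6*t)/2 + 3*t*exp(6*t), t^2*exp(6*t) + 7*t*exp(6*t) + exp(6*t), 3*t^2*exp(6*t)/2 + 10*t*exp(6*t)]
  [-t^2*exp(6*t)/2 - 2*t*exp(6*t), -t^2*exp(6*t) - 5*t*exp(6*t), -3*t^2*exp(6*t)/2 - 7*t*exp(6*t) + exp(6*t)]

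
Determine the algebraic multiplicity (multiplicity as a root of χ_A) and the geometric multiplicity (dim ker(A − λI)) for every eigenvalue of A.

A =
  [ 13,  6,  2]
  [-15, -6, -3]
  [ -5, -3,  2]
λ = 3: alg = 3, geom = 2

Step 1 — factor the characteristic polynomial to read off the algebraic multiplicities:
  χ_A(x) = (x - 3)^3

Step 2 — compute geometric multiplicities via the rank-nullity identity g(λ) = n − rank(A − λI):
  rank(A − (3)·I) = 1, so dim ker(A − (3)·I) = n − 1 = 2

Summary:
  λ = 3: algebraic multiplicity = 3, geometric multiplicity = 2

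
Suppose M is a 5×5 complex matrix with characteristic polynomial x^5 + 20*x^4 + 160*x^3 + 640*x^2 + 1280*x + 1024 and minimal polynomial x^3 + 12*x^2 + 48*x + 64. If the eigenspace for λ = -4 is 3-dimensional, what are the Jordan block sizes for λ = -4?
Block sizes for λ = -4: [3, 1, 1]

Step 1 — from the characteristic polynomial, algebraic multiplicity of λ = -4 is 5. From dim ker(M − (-4)·I) = 3, there are exactly 3 Jordan blocks for λ = -4.
Step 2 — from the minimal polynomial, the factor (x + 4)^3 tells us the largest block for λ = -4 has size 3.
Step 3 — with total size 5, 3 blocks, and largest block 3, the block sizes (in nonincreasing order) are [3, 1, 1].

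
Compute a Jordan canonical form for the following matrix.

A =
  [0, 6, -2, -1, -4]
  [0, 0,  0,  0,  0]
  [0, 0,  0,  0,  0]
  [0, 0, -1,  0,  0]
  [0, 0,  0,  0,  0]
J_3(0) ⊕ J_1(0) ⊕ J_1(0)

The characteristic polynomial is
  det(x·I − A) = x^5

Eigenvalues and multiplicities (the geometric multiplicity of λ is n − rank(A − λI), which equals the number of Jordan blocks for λ):
  λ = 0: algebraic multiplicity = 5, geometric multiplicity = 3

Determining the block sizes for each eigenvalue:
  λ = 0: with am = 5 and gm = 3, the partition is not yet determined (e.g. several partitions of 5 into 3 parts exist). Let N = A − (0)·I. Computing rank(N^1) = 2, rank(N^2) = 1, rank(N^3) = 0; the number of blocks of size ≥ j is rank(N^{j−1}) − rank(N^j), giving [3, 1, 1]. So we have 1 block(s) of size 3, 2 block(s) of size 1 → block sizes [3, 1, 1]

Assembling the blocks gives a Jordan form
J =
  [0, 1, 0, 0, 0]
  [0, 0, 1, 0, 0]
  [0, 0, 0, 0, 0]
  [0, 0, 0, 0, 0]
  [0, 0, 0, 0, 0]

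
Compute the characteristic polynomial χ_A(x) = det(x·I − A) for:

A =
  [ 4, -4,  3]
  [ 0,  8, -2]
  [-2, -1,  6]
x^3 - 18*x^2 + 108*x - 216

Expanding det(x·I − A) (e.g. by cofactor expansion or by noting that A is similar to its Jordan form J, which has the same characteristic polynomial as A) gives
  χ_A(x) = x^3 - 18*x^2 + 108*x - 216
which factors as (x - 6)^3. The eigenvalues (with algebraic multiplicities) are λ = 6 with multiplicity 3.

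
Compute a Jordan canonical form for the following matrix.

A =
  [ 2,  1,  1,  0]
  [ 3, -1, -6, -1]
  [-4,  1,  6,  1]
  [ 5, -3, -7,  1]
J_2(1) ⊕ J_2(3)

The characteristic polynomial is
  det(x·I − A) = x^4 - 8*x^3 + 22*x^2 - 24*x + 9 = (x - 3)^2*(x - 1)^2

Eigenvalues and multiplicities (the geometric multiplicity of λ is n − rank(A − λI), which equals the number of Jordan blocks for λ):
  λ = 1: algebraic multiplicity = 2, geometric multiplicity = 1
  λ = 3: algebraic multiplicity = 2, geometric multiplicity = 1

Determining the block sizes for each eigenvalue:
  λ = 1: one block (gm = 1), so the single block has size am = 2 → block sizes [2]
  λ = 3: one block (gm = 1), so the single block has size am = 2 → block sizes [2]

Assembling the blocks gives a Jordan form
J =
  [1, 1, 0, 0]
  [0, 1, 0, 0]
  [0, 0, 3, 1]
  [0, 0, 0, 3]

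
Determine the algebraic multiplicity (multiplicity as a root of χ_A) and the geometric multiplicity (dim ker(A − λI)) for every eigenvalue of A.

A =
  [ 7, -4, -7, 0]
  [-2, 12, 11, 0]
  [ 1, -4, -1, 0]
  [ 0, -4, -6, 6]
λ = 6: alg = 4, geom = 2

Step 1 — factor the characteristic polynomial to read off the algebraic multiplicities:
  χ_A(x) = (x - 6)^4

Step 2 — compute geometric multiplicities via the rank-nullity identity g(λ) = n − rank(A − λI):
  rank(A − (6)·I) = 2, so dim ker(A − (6)·I) = n − 2 = 2

Summary:
  λ = 6: algebraic multiplicity = 4, geometric multiplicity = 2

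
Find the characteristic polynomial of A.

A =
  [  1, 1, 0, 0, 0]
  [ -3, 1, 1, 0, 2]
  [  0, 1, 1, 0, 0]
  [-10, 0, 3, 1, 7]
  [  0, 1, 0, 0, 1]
x^5 - 5*x^4 + 10*x^3 - 10*x^2 + 5*x - 1

Expanding det(x·I − A) (e.g. by cofactor expansion or by noting that A is similar to its Jordan form J, which has the same characteristic polynomial as A) gives
  χ_A(x) = x^5 - 5*x^4 + 10*x^3 - 10*x^2 + 5*x - 1
which factors as (x - 1)^5. The eigenvalues (with algebraic multiplicities) are λ = 1 with multiplicity 5.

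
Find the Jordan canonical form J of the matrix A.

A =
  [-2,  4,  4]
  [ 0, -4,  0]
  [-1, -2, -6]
J_2(-4) ⊕ J_1(-4)

The characteristic polynomial is
  det(x·I − A) = x^3 + 12*x^2 + 48*x + 64 = (x + 4)^3

Eigenvalues and multiplicities (the geometric multiplicity of λ is n − rank(A − λI), which equals the number of Jordan blocks for λ):
  λ = -4: algebraic multiplicity = 3, geometric multiplicity = 2

Determining the block sizes for each eigenvalue:
  λ = -4: 2 blocks summing to 3 forces exactly one block of size 2 and the rest size 1 → block sizes [2, 1]

Assembling the blocks gives a Jordan form
J =
  [-4,  1,  0]
  [ 0, -4,  0]
  [ 0,  0, -4]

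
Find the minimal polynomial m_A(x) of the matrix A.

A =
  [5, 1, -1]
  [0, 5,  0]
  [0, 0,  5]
x^2 - 10*x + 25

The characteristic polynomial is χ_A(x) = (x - 5)^3, so the eigenvalues are known. The minimal polynomial is
  m_A(x) = Π_λ (x − λ)^{k_λ}
where k_λ is the size of the *largest* Jordan block for λ (equivalently, the smallest k with (A − λI)^k v = 0 for every generalised eigenvector v of λ).

  λ = 5: largest Jordan block has size 2, contributing (x − 5)^2

So m_A(x) = (x - 5)^2 = x^2 - 10*x + 25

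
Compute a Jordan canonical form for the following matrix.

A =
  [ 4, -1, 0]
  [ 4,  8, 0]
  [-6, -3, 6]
J_2(6) ⊕ J_1(6)

The characteristic polynomial is
  det(x·I − A) = x^3 - 18*x^2 + 108*x - 216 = (x - 6)^3

Eigenvalues and multiplicities (the geometric multiplicity of λ is n − rank(A − λI), which equals the number of Jordan blocks for λ):
  λ = 6: algebraic multiplicity = 3, geometric multiplicity = 2

Determining the block sizes for each eigenvalue:
  λ = 6: 2 blocks summing to 3 forces exactly one block of size 2 and the rest size 1 → block sizes [2, 1]

Assembling the blocks gives a Jordan form
J =
  [6, 1, 0]
  [0, 6, 0]
  [0, 0, 6]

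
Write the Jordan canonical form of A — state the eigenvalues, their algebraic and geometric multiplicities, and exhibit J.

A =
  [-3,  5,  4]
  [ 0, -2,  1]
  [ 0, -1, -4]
J_3(-3)

The characteristic polynomial is
  det(x·I − A) = x^3 + 9*x^2 + 27*x + 27 = (x + 3)^3

Eigenvalues and multiplicities (the geometric multiplicity of λ is n − rank(A − λI), which equals the number of Jordan blocks for λ):
  λ = -3: algebraic multiplicity = 3, geometric multiplicity = 1

Determining the block sizes for each eigenvalue:
  λ = -3: one block (gm = 1), so the single block has size am = 3 → block sizes [3]

Assembling the blocks gives a Jordan form
J =
  [-3,  1,  0]
  [ 0, -3,  1]
  [ 0,  0, -3]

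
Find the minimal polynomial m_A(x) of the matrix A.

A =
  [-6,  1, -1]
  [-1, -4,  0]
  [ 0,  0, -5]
x^3 + 15*x^2 + 75*x + 125

The characteristic polynomial is χ_A(x) = (x + 5)^3, so the eigenvalues are known. The minimal polynomial is
  m_A(x) = Π_λ (x − λ)^{k_λ}
where k_λ is the size of the *largest* Jordan block for λ (equivalently, the smallest k with (A − λI)^k v = 0 for every generalised eigenvector v of λ).

  λ = -5: largest Jordan block has size 3, contributing (x + 5)^3

So m_A(x) = (x + 5)^3 = x^3 + 15*x^2 + 75*x + 125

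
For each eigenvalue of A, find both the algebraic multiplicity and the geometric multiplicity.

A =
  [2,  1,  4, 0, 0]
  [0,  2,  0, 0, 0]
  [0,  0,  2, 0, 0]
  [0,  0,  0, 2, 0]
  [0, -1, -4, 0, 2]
λ = 2: alg = 5, geom = 4

Step 1 — factor the characteristic polynomial to read off the algebraic multiplicities:
  χ_A(x) = (x - 2)^5

Step 2 — compute geometric multiplicities via the rank-nullity identity g(λ) = n − rank(A − λI):
  rank(A − (2)·I) = 1, so dim ker(A − (2)·I) = n − 1 = 4

Summary:
  λ = 2: algebraic multiplicity = 5, geometric multiplicity = 4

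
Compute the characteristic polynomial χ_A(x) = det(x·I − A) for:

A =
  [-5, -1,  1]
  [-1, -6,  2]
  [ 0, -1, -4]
x^3 + 15*x^2 + 75*x + 125

Expanding det(x·I − A) (e.g. by cofactor expansion or by noting that A is similar to its Jordan form J, which has the same characteristic polynomial as A) gives
  χ_A(x) = x^3 + 15*x^2 + 75*x + 125
which factors as (x + 5)^3. The eigenvalues (with algebraic multiplicities) are λ = -5 with multiplicity 3.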